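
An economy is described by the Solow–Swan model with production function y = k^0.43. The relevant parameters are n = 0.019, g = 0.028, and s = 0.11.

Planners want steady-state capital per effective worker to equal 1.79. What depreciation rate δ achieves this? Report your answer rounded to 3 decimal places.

δ ≈ 0.032

In steady state, investment equals break-even investment: s·k^α = (n + g + δ)·k.
So s / (n + g + δ) = (k*)^(1−α) = 1.79^0.57 = 1.3936.
Therefore n + g + δ = s / 1.3936 = 0.11 / 1.3936 = 0.0789, so δ = 0.0789 − 0.047 = 0.0319.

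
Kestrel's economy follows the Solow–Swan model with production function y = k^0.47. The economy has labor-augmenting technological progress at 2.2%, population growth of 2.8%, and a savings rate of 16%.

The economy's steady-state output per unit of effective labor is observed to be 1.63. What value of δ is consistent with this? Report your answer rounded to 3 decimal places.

Steady state requires s·f(k) = (n + g + δ)·k, i.e. s·k^α = (n + g + δ)·k.
Since y* = [s/(n + g + δ)]^(α/(1−α)), we have s/(n + g + δ) = (y*)^((1−α)/α) = 1.63^1.1277 = 1.7349.
Therefore n + g + δ = s / 1.7349 = 0.16 / 1.7349 = 0.0922, so δ = 0.0922 − 0.050 = 0.0422.

δ ≈ 0.042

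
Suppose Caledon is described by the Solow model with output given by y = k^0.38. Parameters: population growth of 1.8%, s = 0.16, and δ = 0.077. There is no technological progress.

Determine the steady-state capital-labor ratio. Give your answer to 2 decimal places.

At the steady state, Δk = 0, so s·k^α = (n + δ)·k.
Dividing both sides by k: k^(1−α) = s / (n + δ).
k^0.62 = 0.16 / (0.018 + 0.077) = 0.16 / 0.095 = 1.6842
k* = 1.6842^(1/0.62) ≈ 2.3182

k* = 2.32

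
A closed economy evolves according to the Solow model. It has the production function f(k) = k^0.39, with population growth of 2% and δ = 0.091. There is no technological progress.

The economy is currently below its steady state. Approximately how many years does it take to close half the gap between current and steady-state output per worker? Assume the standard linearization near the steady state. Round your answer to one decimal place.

Near the steady state the convergence rate is λ = (1 − α)(n + δ).
λ = (1 − 0.39) × 0.111 = 0.61 × 0.111 = 0.06771
Half-life = ln 2 / λ = 0.6931 / 0.06771 ≈ 10.24 years

t_½ ≈ 10.2 years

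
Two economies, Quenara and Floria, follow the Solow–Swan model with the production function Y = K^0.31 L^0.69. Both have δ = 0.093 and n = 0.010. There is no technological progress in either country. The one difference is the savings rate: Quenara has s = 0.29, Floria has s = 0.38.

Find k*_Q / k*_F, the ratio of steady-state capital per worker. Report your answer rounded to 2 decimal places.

Steady-state k* = [s/(n + δ)]^(1/(1−α)), so the ratio is [ (s_Q/(n + δ)_Q) / (s_F/(n + δ)_F) ]^1.4493.
s_Q/(n + δ)_Q = 0.29/0.103 = 2.8155; s_F/(n + δ)_F = 0.38/0.103 = 3.6893.
Ratio = (2.8155/3.6893)^1.4493 = 0.7632^1.4493 ≈ 0.6759

k*_Q / k*_F ≈ 0.68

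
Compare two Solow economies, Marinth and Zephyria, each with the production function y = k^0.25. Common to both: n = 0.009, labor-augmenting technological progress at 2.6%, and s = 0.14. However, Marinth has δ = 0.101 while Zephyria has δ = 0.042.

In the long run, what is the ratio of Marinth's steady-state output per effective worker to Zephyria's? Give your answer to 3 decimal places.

Steady-state y* = [s/(n + g + δ)]^(α/(1−α)), so the ratio is [ (s_M/(n + g + δ)_M) / (s_Z/(n + g + δ)_Z) ]^0.3333.
s_M/(n + g + δ)_M = 0.14/0.136 = 1.0294; s_Z/(n + g + δ)_Z = 0.14/0.077 = 1.8182.
Ratio = (1.0294/1.8182)^0.3333 = 0.5662^0.3333 ≈ 0.8273

ratio ≈ 0.827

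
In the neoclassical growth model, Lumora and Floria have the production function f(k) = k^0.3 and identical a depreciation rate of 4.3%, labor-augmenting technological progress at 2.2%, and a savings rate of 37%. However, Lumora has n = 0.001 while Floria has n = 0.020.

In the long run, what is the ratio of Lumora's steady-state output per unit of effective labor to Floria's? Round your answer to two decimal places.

ratio ≈ 1.11

Steady-state y* = [s/(n + g + δ)]^(α/(1−α)), so the ratio is [ (s_L/(n + g + δ)_L) / (s_F/(n + g + δ)_F) ]^0.4286.
s_L/(n + g + δ)_L = 0.37/0.066 = 5.6061; s_F/(n + g + δ)_F = 0.37/0.085 = 4.3529.
Ratio = (5.6061/4.3529)^0.4286 = 1.2879^0.4286 ≈ 1.1145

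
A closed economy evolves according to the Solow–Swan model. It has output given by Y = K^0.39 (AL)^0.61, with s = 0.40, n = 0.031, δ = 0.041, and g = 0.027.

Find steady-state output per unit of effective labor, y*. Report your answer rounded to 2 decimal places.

In steady state, investment equals break-even investment: s·k^α = (n + g + δ)·k.
Dividing both sides by k: k^(1−α) = s / (n + g + δ).
k^0.61 = 0.40 / (0.031 + 0.027 + 0.041) = 0.40 / 0.099 = 4.0404
k* = 4.0404^(1/0.61) ≈ 9.8659
y* = (k*)^α = 9.8659^0.39 ≈ 2.4418

y* = 2.44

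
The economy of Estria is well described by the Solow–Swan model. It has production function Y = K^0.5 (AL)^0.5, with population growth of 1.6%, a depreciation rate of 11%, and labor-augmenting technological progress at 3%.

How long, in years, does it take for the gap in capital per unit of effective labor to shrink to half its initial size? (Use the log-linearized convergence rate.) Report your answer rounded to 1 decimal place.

about 8.9 years

Near the steady state the convergence rate is λ = (1 − α)(n + g + δ).
λ = (1 − 0.5) × 0.156 = 0.5 × 0.156 = 0.0780
Half-life = ln 2 / λ = 0.6931 / 0.0780 ≈ 8.89 years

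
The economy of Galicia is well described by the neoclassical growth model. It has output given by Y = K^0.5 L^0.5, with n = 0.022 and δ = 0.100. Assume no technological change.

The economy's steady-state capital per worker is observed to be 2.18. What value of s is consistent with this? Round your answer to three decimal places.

In steady state, investment equals break-even investment: s·k^α = (n + δ)·k.
So s / (n + δ) = (k*)^(1−α) = 2.18^0.5 = 1.4765.
Therefore s = 1.4765 × (n + δ) = 1.4765 × 0.122 = 0.1801.

s ≈ 0.180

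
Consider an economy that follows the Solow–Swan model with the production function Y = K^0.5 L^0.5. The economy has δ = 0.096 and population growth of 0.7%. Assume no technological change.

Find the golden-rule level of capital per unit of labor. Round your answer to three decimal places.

The golden rule sets f'(k) = n + δ, i.e. α·k^(α−1) = n + δ.
So k^(1−α) = α / (n + δ) = 0.5 / 0.103 = 4.8544.
k_gold = 4.8544^(1/0.5) ≈ 23.5652

k_gold ≈ 23.565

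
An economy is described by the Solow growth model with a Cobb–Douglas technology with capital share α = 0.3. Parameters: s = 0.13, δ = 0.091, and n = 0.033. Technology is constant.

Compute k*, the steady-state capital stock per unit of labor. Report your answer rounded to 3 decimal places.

Steady state requires s·f(k) = (n + δ)·k, i.e. s·k^α = (n + δ)·k.
Rearranging, k^(1−α) = s / (n + δ).
k^0.7 = 0.13 / (0.033 + 0.091) = 0.13 / 0.124 = 1.0484
k* = 1.0484^(1/0.7) ≈ 1.0699

k* = 1.070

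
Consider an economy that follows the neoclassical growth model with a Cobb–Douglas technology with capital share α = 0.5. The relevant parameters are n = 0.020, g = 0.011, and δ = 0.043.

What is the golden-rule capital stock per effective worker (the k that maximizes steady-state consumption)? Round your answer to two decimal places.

k_gold ≈ 45.65

The golden rule sets f'(k) = n + g + δ, i.e. α·k^(α−1) = n + g + δ.
So k^(1−α) = α / (n + g + δ) = 0.5 / 0.074 = 6.7568.
k_gold = 6.7568^(1/0.5) ≈ 45.6543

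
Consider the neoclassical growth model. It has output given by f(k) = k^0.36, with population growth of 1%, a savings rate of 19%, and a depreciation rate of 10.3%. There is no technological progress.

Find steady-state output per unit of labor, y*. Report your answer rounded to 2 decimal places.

y* ≈ 1.34

In steady state, investment equals break-even investment: s·k^α = (n + δ)·k.
Rearranging, k^(1−α) = s / (n + δ).
k^0.64 = 0.19 / (0.010 + 0.103) = 0.19 / 0.113 = 1.6814
k* = 1.6814^(1/0.64) ≈ 2.2522
y* = (k*)^α = 2.2522^0.36 ≈ 1.3395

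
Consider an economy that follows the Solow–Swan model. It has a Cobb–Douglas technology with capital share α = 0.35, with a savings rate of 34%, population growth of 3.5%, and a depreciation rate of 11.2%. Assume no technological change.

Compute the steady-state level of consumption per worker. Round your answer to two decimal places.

c* ≈ 1.04

In steady state, investment equals break-even investment: s·k^α = (n + δ)·k.
Dividing both sides by k: k^(1−α) = s / (n + δ).
k^0.65 = 0.34 / (0.035 + 0.112) = 0.34 / 0.147 = 2.3129
k* = 2.3129^(1/0.65) ≈ 3.6328
y* = (k*)^α = 3.6328^0.35 ≈ 1.5707
c* = (1 − s)·y* = (1 − 0.34) × 1.5707 ≈ 1.0367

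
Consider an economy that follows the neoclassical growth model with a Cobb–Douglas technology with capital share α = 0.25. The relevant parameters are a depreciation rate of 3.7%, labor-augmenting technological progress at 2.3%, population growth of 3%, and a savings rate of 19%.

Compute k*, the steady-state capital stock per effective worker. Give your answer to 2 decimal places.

k* = 2.71

In steady state, investment equals break-even investment: s·k^α = (n + g + δ)·k.
Dividing both sides by k: k^(1−α) = s / (n + g + δ).
k^0.75 = 0.19 / (0.030 + 0.023 + 0.037) = 0.19 / 0.090 = 2.1111
k* = 2.1111^(1/0.75) ≈ 2.7082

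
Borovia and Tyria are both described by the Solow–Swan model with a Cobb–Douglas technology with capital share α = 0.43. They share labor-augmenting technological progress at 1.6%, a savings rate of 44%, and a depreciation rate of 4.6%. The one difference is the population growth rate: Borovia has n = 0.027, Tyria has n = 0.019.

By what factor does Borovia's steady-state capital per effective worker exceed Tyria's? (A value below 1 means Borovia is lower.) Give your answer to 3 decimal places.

ratio ≈ 0.848

Steady-state k* = [s/(n + g + δ)]^(1/(1−α)), so the ratio is [ (s_B/(n + g + δ)_B) / (s_T/(n + g + δ)_T) ]^1.7544.
s_B/(n + g + δ)_B = 0.44/0.089 = 4.9438; s_T/(n + g + δ)_T = 0.44/0.081 = 5.4321.
Ratio = (4.9438/5.4321)^1.7544 = 0.9101^1.7544 ≈ 0.8477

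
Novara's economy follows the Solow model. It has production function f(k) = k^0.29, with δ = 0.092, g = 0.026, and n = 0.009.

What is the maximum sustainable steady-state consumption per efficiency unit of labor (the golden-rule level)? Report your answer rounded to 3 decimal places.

c_gold ≈ 0.995

At the golden rule, f'(k) = n + g + δ, so α·k^(α−1) = n + g + δ and k_gold = (α/(n + g + δ))^(1/(1−α)).
k_gold = (0.29/0.127)^(1/0.71) = 2.2835^1.4085 ≈ 3.1996
c_gold = f(k_gold) − (n + g + δ)·k_gold = 1.4011 − 0.127×3.1996 ≈ 0.9948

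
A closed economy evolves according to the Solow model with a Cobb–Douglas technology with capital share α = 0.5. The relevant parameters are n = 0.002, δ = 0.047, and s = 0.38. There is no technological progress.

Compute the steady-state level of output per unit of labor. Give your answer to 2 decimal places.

y* = 7.76

At the steady state, Δk = 0, so s·k^α = (n + δ)·k.
Rearranging, k^(1−α) = s / (n + δ).
k^0.5 = 0.38 / (0.002 + 0.047) = 0.38 / 0.049 = 7.7551
k* = 7.7551^(1/0.5) ≈ 60.1416
y* = (k*)^α = 60.1416^0.5 ≈ 7.7551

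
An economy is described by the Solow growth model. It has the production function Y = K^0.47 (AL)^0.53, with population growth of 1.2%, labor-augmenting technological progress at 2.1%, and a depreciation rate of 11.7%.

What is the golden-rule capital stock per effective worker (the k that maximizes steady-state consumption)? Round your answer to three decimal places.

k_gold ≈ 8.627

The golden rule sets f'(k) = n + g + δ, i.e. α·k^(α−1) = n + g + δ.
So k^(1−α) = α / (n + g + δ) = 0.47 / 0.150 = 3.1333.
k_gold = 3.1333^(1/0.53) ≈ 8.6269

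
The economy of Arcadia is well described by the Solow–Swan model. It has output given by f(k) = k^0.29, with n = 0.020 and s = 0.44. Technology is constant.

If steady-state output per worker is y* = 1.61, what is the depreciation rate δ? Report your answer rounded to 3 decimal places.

δ ≈ 0.117

In steady state, investment equals break-even investment: s·k^α = (n + δ)·k.
Since y* = [s/(n + δ)]^(α/(1−α)), we have s/(n + δ) = (y*)^((1−α)/α) = 1.61^2.4483 = 3.2090.
Therefore n + δ = s / 3.2090 = 0.44 / 3.2090 = 0.1371, so δ = 0.1371 − 0.020 = 0.1171.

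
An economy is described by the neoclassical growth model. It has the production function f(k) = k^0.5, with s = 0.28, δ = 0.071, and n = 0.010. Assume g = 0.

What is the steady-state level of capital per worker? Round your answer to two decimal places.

k* ≈ 11.95

In steady state, investment equals break-even investment: s·k^α = (n + δ)·k.
Rearranging, k^(1−α) = s / (n + δ).
k^0.5 = 0.28 / (0.010 + 0.071) = 0.28 / 0.081 = 3.4568
k* = 3.4568^(1/0.5) ≈ 11.9495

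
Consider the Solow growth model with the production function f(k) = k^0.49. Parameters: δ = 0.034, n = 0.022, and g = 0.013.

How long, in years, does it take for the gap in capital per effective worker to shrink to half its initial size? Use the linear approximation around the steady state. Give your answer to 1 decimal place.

half-life ≈ 19.7 years

Near the steady state the convergence rate is λ = (1 − α)(n + g + δ).
λ = (1 − 0.49) × 0.069 = 0.51 × 0.069 = 0.03519
Half-life = ln 2 / λ = 0.6931 / 0.03519 ≈ 19.70 years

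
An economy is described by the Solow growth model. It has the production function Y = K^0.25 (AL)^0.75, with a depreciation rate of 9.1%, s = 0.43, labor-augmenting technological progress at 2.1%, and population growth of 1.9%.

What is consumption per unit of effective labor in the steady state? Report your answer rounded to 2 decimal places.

In steady state, investment equals break-even investment: s·k^α = (n + g + δ)·k.
Dividing both sides by k: k^(1−α) = s / (n + g + δ).
k^0.75 = 0.43 / (0.019 + 0.021 + 0.091) = 0.43 / 0.131 = 3.2824
k* = 3.2824^(1/0.75) ≈ 4.8782
y* = (k*)^α = 4.8782^0.25 ≈ 1.4862
c* = (1 − s)·y* = (1 − 0.43) × 1.4862 ≈ 0.8471

c* = 0.85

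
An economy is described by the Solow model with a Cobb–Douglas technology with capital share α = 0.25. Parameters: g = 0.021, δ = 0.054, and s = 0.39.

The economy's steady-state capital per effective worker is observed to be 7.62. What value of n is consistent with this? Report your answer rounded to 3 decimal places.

In steady state, investment equals break-even investment: s·k^α = (n + g + δ)·k.
So s / (n + g + δ) = (k*)^(1−α) = 7.62^0.75 = 4.5863.
Therefore n + g + δ = s / 4.5863 = 0.39 / 4.5863 = 0.0850, so n = 0.0850 − 0.075 = 0.0100.

n ≈ 0.010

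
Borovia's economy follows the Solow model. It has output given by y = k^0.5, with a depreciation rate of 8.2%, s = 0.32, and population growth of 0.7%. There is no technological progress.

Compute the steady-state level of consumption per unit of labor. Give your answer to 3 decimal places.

At the steady state, Δk = 0, so s·k^α = (n + δ)·k.
Rearranging, k^(1−α) = s / (n + δ).
k^0.5 = 0.32 / (0.007 + 0.082) = 0.32 / 0.089 = 3.5955
k* = 3.5955^(1/0.5) ≈ 12.9276
y* = (k*)^α = 12.9276^0.5 ≈ 3.5955
c* = (1 − s)·y* = (1 − 0.32) × 3.5955 ≈ 2.4449

c* ≈ 2.445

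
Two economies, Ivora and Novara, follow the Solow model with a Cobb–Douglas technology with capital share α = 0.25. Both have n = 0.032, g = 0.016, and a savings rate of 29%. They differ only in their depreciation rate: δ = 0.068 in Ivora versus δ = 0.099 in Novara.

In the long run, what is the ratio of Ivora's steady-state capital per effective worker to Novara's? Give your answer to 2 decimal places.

Steady-state k* = [s/(n + g + δ)]^(1/(1−α)), so the ratio is [ (s_I/(n + g + δ)_I) / (s_N/(n + g + δ)_N) ]^1.3333.
s_I/(n + g + δ)_I = 0.29/0.116 = 2.5000; s_N/(n + g + δ)_N = 0.29/0.147 = 1.9728.
Ratio = (2.5000/1.9728)^1.3333 = 1.2672^1.3333 ≈ 1.3713

ratio ≈ 1.37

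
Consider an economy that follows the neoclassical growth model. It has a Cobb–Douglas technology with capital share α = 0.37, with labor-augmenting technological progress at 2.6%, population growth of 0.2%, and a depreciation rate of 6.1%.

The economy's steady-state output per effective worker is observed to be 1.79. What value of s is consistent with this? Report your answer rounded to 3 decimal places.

Steady state requires s·f(k) = (n + g + δ)·k, i.e. s·k^α = (n + g + δ)·k.
Since y* = [s/(n + g + δ)]^(α/(1−α)), we have s/(n + g + δ) = (y*)^((1−α)/α) = 1.79^1.7027 = 2.6948.
Therefore s = 2.6948 × (n + g + δ) = 2.6948 × 0.089 = 0.2398.

s ≈ 0.240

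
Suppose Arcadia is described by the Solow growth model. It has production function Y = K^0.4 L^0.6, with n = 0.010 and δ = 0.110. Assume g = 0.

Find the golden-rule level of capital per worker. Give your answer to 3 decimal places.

k_gold ≈ 7.438

The golden rule sets f'(k) = n + δ, i.e. α·k^(α−1) = n + δ.
So k^(1−α) = α / (n + δ) = 0.4 / 0.120 = 3.3333.
k_gold = 3.3333^(1/0.6) ≈ 7.4380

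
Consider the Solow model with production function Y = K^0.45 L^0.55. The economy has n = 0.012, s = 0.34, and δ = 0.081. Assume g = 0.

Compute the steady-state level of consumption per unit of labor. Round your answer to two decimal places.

c* = 1.91

At the steady state, Δk = 0, so s·k^α = (n + δ)·k.
Rearranging, k^(1−α) = s / (n + δ).
k^0.55 = 0.34 / (0.012 + 0.081) = 0.34 / 0.093 = 3.6559
k* = 3.6559^(1/0.55) ≈ 10.5591
y* = (k*)^α = 10.5591^0.45 ≈ 2.8882
c* = (1 − s)·y* = (1 − 0.34) × 2.8882 ≈ 1.9062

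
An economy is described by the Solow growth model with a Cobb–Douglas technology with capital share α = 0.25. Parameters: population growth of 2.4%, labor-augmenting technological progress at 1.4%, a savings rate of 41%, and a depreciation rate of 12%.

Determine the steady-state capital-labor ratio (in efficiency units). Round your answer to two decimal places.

k* = 3.57

In steady state, investment equals break-even investment: s·k^α = (n + g + δ)·k.
Rearranging, k^(1−α) = s / (n + g + δ).
k^0.75 = 0.41 / (0.024 + 0.014 + 0.120) = 0.41 / 0.158 = 2.5949
k* = 2.5949^(1/0.75) ≈ 3.5658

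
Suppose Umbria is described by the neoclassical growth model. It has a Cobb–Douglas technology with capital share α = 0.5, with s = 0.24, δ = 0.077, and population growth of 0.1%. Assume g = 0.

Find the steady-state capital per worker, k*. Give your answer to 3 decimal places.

k* = 9.467

In steady state, investment equals break-even investment: s·k^α = (n + δ)·k.
Dividing both sides by k: k^(1−α) = s / (n + δ).
k^0.5 = 0.24 / (0.001 + 0.077) = 0.24 / 0.078 = 3.0769
k* = 3.0769^(1/0.5) ≈ 9.4673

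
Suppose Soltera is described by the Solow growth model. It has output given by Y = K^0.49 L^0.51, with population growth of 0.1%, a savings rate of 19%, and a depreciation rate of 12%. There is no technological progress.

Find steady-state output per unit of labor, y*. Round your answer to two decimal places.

y* ≈ 1.54

Steady state requires s·f(k) = (n + δ)·k, i.e. s·k^α = (n + δ)·k.
Dividing both sides by k: k^(1−α) = s / (n + δ).
k^0.51 = 0.19 / (0.001 + 0.120) = 0.19 / 0.121 = 1.5702
k* = 1.5702^(1/0.51) ≈ 2.4223
y* = (k*)^α = 2.4223^0.49 ≈ 1.5427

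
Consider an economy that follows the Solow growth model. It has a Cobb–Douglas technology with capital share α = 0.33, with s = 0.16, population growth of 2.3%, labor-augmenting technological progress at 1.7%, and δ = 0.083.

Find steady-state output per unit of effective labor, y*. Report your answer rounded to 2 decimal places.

y* = 1.14

Steady state requires s·f(k) = (n + g + δ)·k, i.e. s·k^α = (n + g + δ)·k.
Dividing both sides by k: k^(1−α) = s / (n + g + δ).
k^0.67 = 0.16 / (0.023 + 0.017 + 0.083) = 0.16 / 0.123 = 1.3008
k* = 1.3008^(1/0.67) ≈ 1.4807
y* = (k*)^α = 1.4807^0.33 ≈ 1.1383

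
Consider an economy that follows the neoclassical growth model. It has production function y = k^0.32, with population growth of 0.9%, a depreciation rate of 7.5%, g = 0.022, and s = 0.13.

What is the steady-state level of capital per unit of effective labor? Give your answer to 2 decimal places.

In steady state, investment equals break-even investment: s·k^α = (n + g + δ)·k.
Rearranging, k^(1−α) = s / (n + g + δ).
k^0.68 = 0.13 / (0.009 + 0.022 + 0.075) = 0.13 / 0.106 = 1.2264
k* = 1.2264^(1/0.68) ≈ 1.3500

k* ≈ 1.35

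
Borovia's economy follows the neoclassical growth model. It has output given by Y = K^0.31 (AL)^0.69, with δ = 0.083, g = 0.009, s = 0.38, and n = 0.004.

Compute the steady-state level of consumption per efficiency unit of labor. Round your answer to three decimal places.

c* ≈ 1.150

Steady state requires s·f(k) = (n + g + δ)·k, i.e. s·k^α = (n + g + δ)·k.
Dividing both sides by k: k^(1−α) = s / (n + g + δ).
k^0.69 = 0.38 / (0.004 + 0.009 + 0.083) = 0.38 / 0.096 = 3.9583
k* = 3.9583^(1/0.69) ≈ 7.3444
y* = (k*)^α = 7.3444^0.31 ≈ 1.8554
c* = (1 − s)·y* = (1 − 0.38) × 1.8554 ≈ 1.1503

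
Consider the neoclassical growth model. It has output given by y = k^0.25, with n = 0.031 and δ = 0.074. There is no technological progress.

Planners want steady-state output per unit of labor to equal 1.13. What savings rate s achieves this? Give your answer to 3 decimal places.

Steady state requires s·f(k) = (n + δ)·k, i.e. s·k^α = (n + δ)·k.
Since y* = [s/(n + δ)]^(α/(1−α)), we have s/(n + δ) = (y*)^((1−α)/α) = 1.13^3 = 1.4429.
Therefore s = 1.4429 × (n + δ) = 1.4429 × 0.105 = 0.1515.

s ≈ 0.152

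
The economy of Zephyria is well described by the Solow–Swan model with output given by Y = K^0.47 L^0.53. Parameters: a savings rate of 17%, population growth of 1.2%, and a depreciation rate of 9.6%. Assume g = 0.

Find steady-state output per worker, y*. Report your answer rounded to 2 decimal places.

y* ≈ 1.50

At the steady state, Δk = 0, so s·k^α = (n + δ)·k.
Dividing both sides by k: k^(1−α) = s / (n + δ).
k^0.53 = 0.17 / (0.012 + 0.096) = 0.17 / 0.108 = 1.5741
k* = 1.5741^(1/0.53) ≈ 2.3537
y* = (k*)^α = 2.3537^0.47 ≈ 1.4953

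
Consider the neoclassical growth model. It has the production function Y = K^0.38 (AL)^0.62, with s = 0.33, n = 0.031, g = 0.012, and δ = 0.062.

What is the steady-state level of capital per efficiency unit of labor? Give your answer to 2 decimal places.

In steady state, investment equals break-even investment: s·k^α = (n + g + δ)·k.
Dividing both sides by k: k^(1−α) = s / (n + g + δ).
k^0.62 = 0.33 / (0.031 + 0.012 + 0.062) = 0.33 / 0.105 = 3.1429
k* = 3.1429^(1/0.62) ≈ 6.3408

k* ≈ 6.34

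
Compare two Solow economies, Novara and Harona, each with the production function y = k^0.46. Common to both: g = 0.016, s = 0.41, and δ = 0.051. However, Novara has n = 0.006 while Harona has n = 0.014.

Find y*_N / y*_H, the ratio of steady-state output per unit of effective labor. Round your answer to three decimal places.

y*_N / y*_H ≈ 1.093

Steady-state y* = [s/(n + g + δ)]^(α/(1−α)), so the ratio is [ (s_N/(n + g + δ)_N) / (s_H/(n + g + δ)_H) ]^0.8519.
s_N/(n + g + δ)_N = 0.41/0.073 = 5.6164; s_H/(n + g + δ)_H = 0.41/0.081 = 5.0617.
Ratio = (5.6164/5.0617)^0.8519 = 1.1096^0.8519 ≈ 1.0926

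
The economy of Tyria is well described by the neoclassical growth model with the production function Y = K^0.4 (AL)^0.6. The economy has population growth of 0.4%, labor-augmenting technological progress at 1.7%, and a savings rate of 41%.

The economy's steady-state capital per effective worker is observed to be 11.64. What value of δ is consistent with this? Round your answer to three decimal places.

δ ≈ 0.073

Steady state requires s·f(k) = (n + g + δ)·k, i.e. s·k^α = (n + g + δ)·k.
So s / (n + g + δ) = (k*)^(1−α) = 11.64^0.6 = 4.3609.
Therefore n + g + δ = s / 4.3609 = 0.41 / 4.3609 = 0.0940, so δ = 0.0940 − 0.021 = 0.0730.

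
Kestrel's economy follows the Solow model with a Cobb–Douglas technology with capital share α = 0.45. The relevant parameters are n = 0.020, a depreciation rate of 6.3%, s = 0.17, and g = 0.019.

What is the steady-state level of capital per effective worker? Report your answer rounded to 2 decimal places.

k* ≈ 2.53

At the steady state, Δk = 0, so s·k^α = (n + g + δ)·k.
Dividing both sides by k: k^(1−α) = s / (n + g + δ).
k^0.55 = 0.17 / (0.020 + 0.019 + 0.063) = 0.17 / 0.102 = 1.6667
k* = 1.6667^(1/0.55) ≈ 2.5315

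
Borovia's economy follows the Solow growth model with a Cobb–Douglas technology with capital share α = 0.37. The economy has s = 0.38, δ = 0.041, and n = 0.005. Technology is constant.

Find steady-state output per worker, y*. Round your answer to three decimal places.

y* = 3.456

At the steady state, Δk = 0, so s·k^α = (n + δ)·k.
Dividing both sides by k: k^(1−α) = s / (n + δ).
k^0.63 = 0.38 / (0.005 + 0.041) = 0.38 / 0.046 = 8.2609
k* = 8.2609^(1/0.63) ≈ 28.5495
y* = (k*)^α = 28.5495^0.37 ≈ 3.4560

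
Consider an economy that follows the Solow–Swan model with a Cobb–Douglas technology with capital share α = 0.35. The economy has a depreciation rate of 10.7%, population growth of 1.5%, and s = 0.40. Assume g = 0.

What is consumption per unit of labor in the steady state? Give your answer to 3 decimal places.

At the steady state, Δk = 0, so s·k^α = (n + δ)·k.
Rearranging, k^(1−α) = s / (n + δ).
k^0.65 = 0.40 / (0.015 + 0.107) = 0.40 / 0.122 = 3.2787
k* = 3.2787^(1/0.65) ≈ 6.2142
y* = (k*)^α = 6.2142^0.35 ≈ 1.8953
c* = (1 − s)·y* = (1 − 0.40) × 1.8953 ≈ 1.1372

c* = 1.137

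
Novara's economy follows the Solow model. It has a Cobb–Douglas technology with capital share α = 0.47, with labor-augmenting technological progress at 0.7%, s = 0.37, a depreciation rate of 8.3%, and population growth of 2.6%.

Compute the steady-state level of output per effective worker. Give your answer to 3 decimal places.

At the steady state, Δk = 0, so s·k^α = (n + g + δ)·k.
Dividing both sides by k: k^(1−α) = s / (n + g + δ).
k^0.53 = 0.37 / (0.026 + 0.007 + 0.083) = 0.37 / 0.116 = 3.1897
k* = 3.1897^(1/0.53) ≈ 8.9222
y* = (k*)^α = 8.9222^0.47 ≈ 2.7972

y* ≈ 2.797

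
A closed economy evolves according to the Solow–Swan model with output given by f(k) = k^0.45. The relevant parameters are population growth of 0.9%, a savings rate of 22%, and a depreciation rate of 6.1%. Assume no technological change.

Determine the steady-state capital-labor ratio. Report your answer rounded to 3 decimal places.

k* = 8.021

In steady state, investment equals break-even investment: s·k^α = (n + δ)·k.
Rearranging, k^(1−α) = s / (n + δ).
k^0.55 = 0.22 / (0.009 + 0.061) = 0.22 / 0.070 = 3.1429
k* = 3.1429^(1/0.55) ≈ 8.0212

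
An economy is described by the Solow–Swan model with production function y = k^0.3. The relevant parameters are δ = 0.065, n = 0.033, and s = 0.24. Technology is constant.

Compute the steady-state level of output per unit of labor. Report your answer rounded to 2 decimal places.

In steady state, investment equals break-even investment: s·k^α = (n + δ)·k.
Rearranging, k^(1−α) = s / (n + δ).
k^0.7 = 0.24 / (0.033 + 0.065) = 0.24 / 0.098 = 2.4490
k* = 2.4490^(1/0.7) ≈ 3.5950
y* = (k*)^α = 3.5950^0.3 ≈ 1.4679

y* = 1.47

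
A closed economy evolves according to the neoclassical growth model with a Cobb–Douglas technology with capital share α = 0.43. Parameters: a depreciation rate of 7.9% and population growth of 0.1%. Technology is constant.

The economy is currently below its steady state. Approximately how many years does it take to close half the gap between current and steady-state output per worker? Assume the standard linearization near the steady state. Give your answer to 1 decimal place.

Near the steady state the convergence rate is λ = (1 − α)(n + δ).
λ = (1 − 0.43) × 0.080 = 0.57 × 0.080 = 0.0456
Half-life = ln 2 / λ = 0.6931 / 0.0456 ≈ 15.20 years

t_½ ≈ 15.2 years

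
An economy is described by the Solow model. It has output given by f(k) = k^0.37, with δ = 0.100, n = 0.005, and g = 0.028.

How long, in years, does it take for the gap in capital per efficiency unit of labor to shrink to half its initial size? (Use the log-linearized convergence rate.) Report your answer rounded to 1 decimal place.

Near the steady state the convergence rate is λ = (1 − α)(n + g + δ).
λ = (1 − 0.37) × 0.133 = 0.63 × 0.133 = 0.08379
Half-life = ln 2 / λ = 0.6931 / 0.08379 ≈ 8.27 years

half-life ≈ 8.3 years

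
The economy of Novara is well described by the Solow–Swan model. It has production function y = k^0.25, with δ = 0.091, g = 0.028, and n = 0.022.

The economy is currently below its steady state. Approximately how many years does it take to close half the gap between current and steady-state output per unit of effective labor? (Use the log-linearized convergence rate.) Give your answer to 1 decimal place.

t_½ ≈ 6.6 years

Near the steady state the convergence rate is λ = (1 − α)(n + g + δ).
λ = (1 − 0.25) × 0.141 = 0.75 × 0.141 = 0.10575
Half-life = ln 2 / λ = 0.6931 / 0.10575 ≈ 6.55 years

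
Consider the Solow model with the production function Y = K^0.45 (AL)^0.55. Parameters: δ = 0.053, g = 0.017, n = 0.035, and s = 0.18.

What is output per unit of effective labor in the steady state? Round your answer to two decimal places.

y* ≈ 1.55

At the steady state, Δk = 0, so s·k^α = (n + g + δ)·k.
Rearranging, k^(1−α) = s / (n + g + δ).
k^0.55 = 0.18 / (0.035 + 0.017 + 0.053) = 0.18 / 0.105 = 1.7143
k* = 1.7143^(1/0.55) ≈ 2.6645
y* = (k*)^α = 2.6645^0.45 ≈ 1.5543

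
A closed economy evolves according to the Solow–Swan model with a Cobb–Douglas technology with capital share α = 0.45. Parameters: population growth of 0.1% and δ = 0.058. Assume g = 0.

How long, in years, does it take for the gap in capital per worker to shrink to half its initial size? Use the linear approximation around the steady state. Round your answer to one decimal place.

Near the steady state the convergence rate is λ = (1 − α)(n + δ).
λ = (1 − 0.45) × 0.059 = 0.55 × 0.059 = 0.03245
Half-life = ln 2 / λ = 0.6931 / 0.03245 ≈ 21.36 years

half-life ≈ 21.4 years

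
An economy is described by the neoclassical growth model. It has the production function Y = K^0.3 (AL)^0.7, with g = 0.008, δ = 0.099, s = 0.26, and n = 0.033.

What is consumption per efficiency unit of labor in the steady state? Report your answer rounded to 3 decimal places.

c* = 0.965

Steady state requires s·f(k) = (n + g + δ)·k, i.e. s·k^α = (n + g + δ)·k.
Rearranging, k^(1−α) = s / (n + g + δ).
k^0.7 = 0.26 / (0.033 + 0.008 + 0.099) = 0.26 / 0.140 = 1.8571
k* = 1.8571^(1/0.7) ≈ 2.4213
y* = (k*)^α = 2.4213^0.3 ≈ 1.3038
c* = (1 − s)·y* = (1 − 0.26) × 1.3038 ≈ 0.9648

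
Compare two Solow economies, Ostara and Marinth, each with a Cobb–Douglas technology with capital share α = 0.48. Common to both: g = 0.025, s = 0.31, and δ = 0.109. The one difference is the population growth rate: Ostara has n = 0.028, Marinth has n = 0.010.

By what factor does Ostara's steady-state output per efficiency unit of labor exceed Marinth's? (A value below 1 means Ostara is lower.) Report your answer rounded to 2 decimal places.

y*_O / y*_M ≈ 0.90

Steady-state y* = [s/(n + g + δ)]^(α/(1−α)), so the ratio is [ (s_O/(n + g + δ)_O) / (s_M/(n + g + δ)_M) ]^0.9231.
s_O/(n + g + δ)_O = 0.31/0.162 = 1.9136; s_M/(n + g + δ)_M = 0.31/0.144 = 2.1528.
Ratio = (1.9136/2.1528)^0.9231 = 0.8889^0.9231 ≈ 0.8970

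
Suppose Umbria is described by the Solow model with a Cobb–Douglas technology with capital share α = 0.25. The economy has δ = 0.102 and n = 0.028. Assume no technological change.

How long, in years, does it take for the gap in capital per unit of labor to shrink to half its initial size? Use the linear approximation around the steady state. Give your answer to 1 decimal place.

t_½ ≈ 7.1 years

Near the steady state the convergence rate is λ = (1 − α)(n + δ).
λ = (1 − 0.25) × 0.130 = 0.75 × 0.130 = 0.0975
Half-life = ln 2 / λ = 0.6931 / 0.0975 ≈ 7.11 years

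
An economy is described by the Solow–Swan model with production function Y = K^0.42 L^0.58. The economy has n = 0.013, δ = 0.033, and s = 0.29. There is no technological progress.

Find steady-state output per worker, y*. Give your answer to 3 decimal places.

y* ≈ 3.794

At the steady state, Δk = 0, so s·k^α = (n + δ)·k.
Rearranging, k^(1−α) = s / (n + δ).
k^0.58 = 0.29 / (0.013 + 0.033) = 0.29 / 0.046 = 6.3043
k* = 6.3043^(1/0.58) ≈ 23.9158
y* = (k*)^α = 23.9158^0.42 ≈ 3.7936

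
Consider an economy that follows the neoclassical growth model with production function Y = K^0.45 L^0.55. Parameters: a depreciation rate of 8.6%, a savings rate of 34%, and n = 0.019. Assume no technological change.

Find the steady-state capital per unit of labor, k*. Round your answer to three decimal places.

At the steady state, Δk = 0, so s·k^α = (n + δ)·k.
Rearranging, k^(1−α) = s / (n + δ).
k^0.55 = 0.34 / (0.019 + 0.086) = 0.34 / 0.105 = 3.2381
k* = 3.2381^(1/0.55) ≈ 8.4684

k* ≈ 8.468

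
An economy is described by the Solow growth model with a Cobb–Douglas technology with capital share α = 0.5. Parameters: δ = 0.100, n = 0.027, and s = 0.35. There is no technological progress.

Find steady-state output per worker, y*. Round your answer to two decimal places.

y* ≈ 2.76

In steady state, investment equals break-even investment: s·k^α = (n + δ)·k.
Rearranging, k^(1−α) = s / (n + δ).
k^0.5 = 0.35 / (0.027 + 0.100) = 0.35 / 0.127 = 2.7559
k* = 2.7559^(1/0.5) ≈ 7.5950
y* = (k*)^α = 7.5950^0.5 ≈ 2.7559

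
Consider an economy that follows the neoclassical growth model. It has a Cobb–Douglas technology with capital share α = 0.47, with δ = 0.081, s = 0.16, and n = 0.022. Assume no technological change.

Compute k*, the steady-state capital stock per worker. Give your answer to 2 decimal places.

k* ≈ 2.30

In steady state, investment equals break-even investment: s·k^α = (n + δ)·k.
Rearranging, k^(1−α) = s / (n + δ).
k^0.53 = 0.16 / (0.022 + 0.081) = 0.16 / 0.103 = 1.5534
k* = 1.5534^(1/0.53) ≈ 2.2957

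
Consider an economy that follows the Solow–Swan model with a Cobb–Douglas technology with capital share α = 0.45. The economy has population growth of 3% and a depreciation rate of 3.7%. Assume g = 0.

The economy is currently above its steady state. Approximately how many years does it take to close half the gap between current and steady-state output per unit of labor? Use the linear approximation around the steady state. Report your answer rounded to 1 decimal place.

t_½ ≈ 18.8 years

Near the steady state the convergence rate is λ = (1 − α)(n + δ).
λ = (1 − 0.45) × 0.067 = 0.55 × 0.067 = 0.03685
Half-life = ln 2 / λ = 0.6931 / 0.03685 ≈ 18.81 years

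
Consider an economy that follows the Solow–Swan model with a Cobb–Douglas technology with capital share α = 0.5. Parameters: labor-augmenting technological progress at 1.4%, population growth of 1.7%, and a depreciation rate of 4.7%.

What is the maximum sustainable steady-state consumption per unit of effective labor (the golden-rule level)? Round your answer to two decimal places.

At the golden rule, f'(k) = n + g + δ, so α·k^(α−1) = n + g + δ and k_gold = (α/(n + g + δ))^(1/(1−α)).
k_gold = (0.5/0.078)^(1/0.5) = 6.4103^2 ≈ 41.0919
c_gold = f(k_gold) − (n + g + δ)·k_gold = 6.4103 − 0.078×41.0919 ≈ 3.2051

c_gold ≈ 3.21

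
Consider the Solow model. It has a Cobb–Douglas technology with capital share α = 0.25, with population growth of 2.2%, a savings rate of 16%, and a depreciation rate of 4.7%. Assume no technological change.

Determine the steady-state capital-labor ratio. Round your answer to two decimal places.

At the steady state, Δk = 0, so s·k^α = (n + δ)·k.
Dividing both sides by k: k^(1−α) = s / (n + δ).
k^0.75 = 0.16 / (0.022 + 0.047) = 0.16 / 0.069 = 2.3188
k* = 2.3188^(1/0.75) ≈ 3.0691

k* ≈ 3.07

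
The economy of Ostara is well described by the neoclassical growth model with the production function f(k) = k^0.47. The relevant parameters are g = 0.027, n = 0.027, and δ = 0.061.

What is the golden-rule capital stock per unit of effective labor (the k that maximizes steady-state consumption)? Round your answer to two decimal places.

The golden rule sets f'(k) = n + g + δ, i.e. α·k^(α−1) = n + g + δ.
So k^(1−α) = α / (n + g + δ) = 0.47 / 0.115 = 4.0870.
k_gold = 4.0870^(1/0.53) ≈ 14.2427

k_gold ≈ 14.24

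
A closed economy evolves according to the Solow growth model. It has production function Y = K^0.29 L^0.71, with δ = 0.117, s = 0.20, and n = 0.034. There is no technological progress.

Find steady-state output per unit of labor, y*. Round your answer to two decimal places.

In steady state, investment equals break-even investment: s·k^α = (n + δ)·k.
Rearranging, k^(1−α) = s / (n + δ).
k^0.71 = 0.20 / (0.034 + 0.117) = 0.20 / 0.151 = 1.3245
k* = 1.3245^(1/0.71) ≈ 1.4856
y* = (k*)^α = 1.4856^0.29 ≈ 1.1216

y* ≈ 1.12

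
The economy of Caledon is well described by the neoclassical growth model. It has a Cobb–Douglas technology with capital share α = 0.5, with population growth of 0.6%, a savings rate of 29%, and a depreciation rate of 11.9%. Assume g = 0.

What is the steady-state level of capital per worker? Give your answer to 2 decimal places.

k* = 5.38

Steady state requires s·f(k) = (n + δ)·k, i.e. s·k^α = (n + δ)·k.
Rearranging, k^(1−α) = s / (n + δ).
k^0.5 = 0.29 / (0.006 + 0.119) = 0.29 / 0.125 = 2.3200
k* = 2.3200^(1/0.5) ≈ 5.3824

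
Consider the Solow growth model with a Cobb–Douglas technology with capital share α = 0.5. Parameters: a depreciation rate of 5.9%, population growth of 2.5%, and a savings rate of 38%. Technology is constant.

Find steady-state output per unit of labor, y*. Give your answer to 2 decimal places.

Steady state requires s·f(k) = (n + δ)·k, i.e. s·k^α = (n + δ)·k.
Dividing both sides by k: k^(1−α) = s / (n + δ).
k^0.5 = 0.38 / (0.025 + 0.059) = 0.38 / 0.084 = 4.5238
k* = 4.5238^(1/0.5) ≈ 20.4648
y* = (k*)^α = 20.4648^0.5 ≈ 4.5238

y* ≈ 4.52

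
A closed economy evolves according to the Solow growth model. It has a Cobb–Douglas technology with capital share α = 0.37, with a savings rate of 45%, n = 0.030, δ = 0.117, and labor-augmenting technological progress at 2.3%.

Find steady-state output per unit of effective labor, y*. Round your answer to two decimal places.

y* ≈ 1.77

In steady state, investment equals break-even investment: s·k^α = (n + g + δ)·k.
Rearranging, k^(1−α) = s / (n + g + δ).
k^0.63 = 0.45 / (0.030 + 0.023 + 0.117) = 0.45 / 0.170 = 2.6471
k* = 2.6471^(1/0.63) ≈ 4.6888
y* = (k*)^α = 4.6888^0.37 ≈ 1.7713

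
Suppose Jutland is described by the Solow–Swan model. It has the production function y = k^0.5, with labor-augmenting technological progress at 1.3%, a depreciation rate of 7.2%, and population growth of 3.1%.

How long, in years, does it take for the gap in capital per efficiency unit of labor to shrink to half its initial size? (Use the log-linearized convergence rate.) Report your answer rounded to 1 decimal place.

half-life ≈ 12.0 years

Near the steady state the convergence rate is λ = (1 − α)(n + g + δ).
λ = (1 − 0.5) × 0.116 = 0.5 × 0.116 = 0.0580
Half-life = ln 2 / λ = 0.6931 / 0.0580 ≈ 11.95 years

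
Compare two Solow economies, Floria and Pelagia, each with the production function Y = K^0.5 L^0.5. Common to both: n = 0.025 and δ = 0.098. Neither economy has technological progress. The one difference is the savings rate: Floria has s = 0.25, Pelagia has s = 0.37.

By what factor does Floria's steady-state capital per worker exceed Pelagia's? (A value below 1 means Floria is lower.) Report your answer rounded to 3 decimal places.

k*_F / k*_P ≈ 0.457

Steady-state k* = [s/(n + δ)]^(1/(1−α)), so the ratio is [ (s_F/(n + δ)_F) / (s_P/(n + δ)_P) ]^2.
s_F/(n + δ)_F = 0.25/0.123 = 2.0325; s_P/(n + δ)_P = 0.37/0.123 = 3.0081.
Ratio = (2.0325/3.0081)^2 = 0.6757^2 ≈ 0.4566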